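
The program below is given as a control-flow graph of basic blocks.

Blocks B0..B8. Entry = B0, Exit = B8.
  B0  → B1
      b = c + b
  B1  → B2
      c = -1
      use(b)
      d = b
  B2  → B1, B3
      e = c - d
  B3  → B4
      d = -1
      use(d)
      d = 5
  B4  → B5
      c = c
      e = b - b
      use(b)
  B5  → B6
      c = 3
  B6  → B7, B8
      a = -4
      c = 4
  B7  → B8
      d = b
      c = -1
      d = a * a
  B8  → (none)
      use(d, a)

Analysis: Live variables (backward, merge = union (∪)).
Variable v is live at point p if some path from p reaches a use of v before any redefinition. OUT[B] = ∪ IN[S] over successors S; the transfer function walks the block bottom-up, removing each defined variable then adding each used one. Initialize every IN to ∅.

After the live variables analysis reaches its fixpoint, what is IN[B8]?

Fixpoint table:
  B0:   IN={b, c}   OUT={b}
  B1:   IN={b}   OUT={b, c, d}
  B2:   IN={b, c, d}   OUT={b, c}
  B3:   IN={b, c}   OUT={b, c, d}
  B4:   IN={b, c, d}   OUT={b, d}
  B5:   IN={b, d}   OUT={b, d}
  B6:   IN={b, d}   OUT={a, b, d}
  B7:   IN={a, b}   OUT={a, d}
  B8:   IN={a, d}   OUT={}

B8 is the boundary node: OUT[B8] = {}
Applying B8's transfer function to that OUT value gives IN[B8] (row B8 above).

Answer: {a, d}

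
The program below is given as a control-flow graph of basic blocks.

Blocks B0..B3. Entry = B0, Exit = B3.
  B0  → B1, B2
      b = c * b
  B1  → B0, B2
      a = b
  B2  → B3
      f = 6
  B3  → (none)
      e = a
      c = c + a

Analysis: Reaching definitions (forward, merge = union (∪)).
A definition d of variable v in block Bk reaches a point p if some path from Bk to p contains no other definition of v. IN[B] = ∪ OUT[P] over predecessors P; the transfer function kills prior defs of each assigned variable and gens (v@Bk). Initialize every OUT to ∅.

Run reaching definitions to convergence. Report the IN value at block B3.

Per-block solution:
  B0: | IN={a@B1, b@B0} | OUT={a@B1, b@B0}
  B1: | IN={a@B1, b@B0} | OUT={a@B1, b@B0}
  B2: | IN={a@B1, b@B0} | OUT={a@B1, b@B0, f@B2}
  B3: | IN={a@B1, b@B0, f@B2} | OUT={a@B1, b@B0, c@B3, e@B3, f@B2}

Merge at B3: IN[B3] = OUT[B2] = {a@B1, b@B0, f@B2}

Answer: {a@B1, b@B0, f@B2}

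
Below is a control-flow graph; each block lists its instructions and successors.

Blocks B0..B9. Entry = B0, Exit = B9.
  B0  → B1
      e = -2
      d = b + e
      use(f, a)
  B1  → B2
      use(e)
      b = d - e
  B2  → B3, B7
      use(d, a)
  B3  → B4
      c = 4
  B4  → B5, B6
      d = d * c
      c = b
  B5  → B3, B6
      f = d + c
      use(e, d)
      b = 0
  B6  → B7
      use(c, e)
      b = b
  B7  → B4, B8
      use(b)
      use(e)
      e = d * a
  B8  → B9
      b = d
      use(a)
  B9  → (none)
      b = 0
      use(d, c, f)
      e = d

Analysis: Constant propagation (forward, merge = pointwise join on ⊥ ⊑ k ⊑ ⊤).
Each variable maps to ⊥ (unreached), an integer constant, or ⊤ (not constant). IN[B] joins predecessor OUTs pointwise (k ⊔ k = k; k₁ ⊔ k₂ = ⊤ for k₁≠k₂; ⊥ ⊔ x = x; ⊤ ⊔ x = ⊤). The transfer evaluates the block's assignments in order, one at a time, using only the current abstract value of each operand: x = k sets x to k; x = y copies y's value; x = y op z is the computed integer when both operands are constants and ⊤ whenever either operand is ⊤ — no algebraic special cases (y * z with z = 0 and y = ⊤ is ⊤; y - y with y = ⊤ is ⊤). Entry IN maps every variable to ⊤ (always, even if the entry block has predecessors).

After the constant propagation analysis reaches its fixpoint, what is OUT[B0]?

Per-block solution:
  B0:  IN=(all ⊤)  OUT={e:-2; rest ⊤}
  B1:  IN={e:-2; rest ⊤}  OUT={e:-2; rest ⊤}
  B2:  IN={e:-2; rest ⊤}  OUT={e:-2; rest ⊤}
  B3:  IN=(all ⊤)  OUT={c:4; rest ⊤}
  B4:  IN=(all ⊤)  OUT=(all ⊤)
  B5:  IN=(all ⊤)  OUT={b:0; rest ⊤}
  B6:  IN=(all ⊤)  OUT=(all ⊤)
  B7:  IN=(all ⊤)  OUT=(all ⊤)
  B8:  IN=(all ⊤)  OUT=(all ⊤)
  B9:  IN=(all ⊤)  OUT={b:0; rest ⊤}

B0 is the boundary node: IN[B0] = {a: ⊤, b: ⊤, c: ⊤, d: ⊤, e: ⊤, f: ⊤}
Applying B0's transfer function to that IN value gives OUT[B0] (row B0 above).

Answer: {a: ⊤, b: ⊤, c: ⊤, d: ⊤, e: -2, f: ⊤}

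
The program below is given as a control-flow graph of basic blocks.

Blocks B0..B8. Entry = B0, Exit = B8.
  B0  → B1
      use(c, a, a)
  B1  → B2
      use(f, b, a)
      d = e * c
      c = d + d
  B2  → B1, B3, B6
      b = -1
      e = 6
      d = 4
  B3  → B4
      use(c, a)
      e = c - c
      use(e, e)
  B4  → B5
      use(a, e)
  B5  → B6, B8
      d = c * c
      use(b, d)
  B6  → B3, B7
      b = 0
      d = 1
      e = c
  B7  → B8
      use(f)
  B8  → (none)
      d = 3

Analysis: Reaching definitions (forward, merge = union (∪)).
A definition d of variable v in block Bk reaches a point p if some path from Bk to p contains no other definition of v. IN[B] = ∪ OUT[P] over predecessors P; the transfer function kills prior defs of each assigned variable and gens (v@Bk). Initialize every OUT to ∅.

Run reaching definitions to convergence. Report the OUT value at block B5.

Per-block solution:
  B0: | IN={} | OUT={}
  B1: | IN={b@B2, c@B1, d@B2, e@B2} | OUT={b@B2, c@B1, d@B1, e@B2}
  B2: | IN={b@B2, c@B1, d@B1, e@B2} | OUT={b@B2, c@B1, d@B2, e@B2}
  B3: | IN={b@B2, b@B6, c@B1, d@B2, d@B6, e@B2, e@B6} | OUT={b@B2, b@B6, c@B1, d@B2, d@B6, e@B3}
  B4: | IN={b@B2, b@B6, c@B1, d@B2, d@B6, e@B3} | OUT={b@B2, b@B6, c@B1, d@B2, d@B6, e@B3}
  B5: | IN={b@B2, b@B6, c@B1, d@B2, d@B6, e@B3} | OUT={b@B2, b@B6, c@B1, d@B5, e@B3}
  B6: | IN={b@B2, b@B6, c@B1, d@B2, d@B5, e@B2, e@B3} | OUT={b@B6, c@B1, d@B6, e@B6}
  B7: | IN={b@B6, c@B1, d@B6, e@B6} | OUT={b@B6, c@B1, d@B6, e@B6}
  B8: | IN={b@B2, b@B6, c@B1, d@B5, d@B6, e@B3, e@B6} | OUT={b@B2, b@B6, c@B1, d@B8, e@B3, e@B6}

Merge at B5: IN[B5] = OUT[B4] = {b@B2, b@B6, c@B1, d@B2, d@B6, e@B3}
Applying B5's transfer function to that IN value gives OUT[B5] (row B5 above).

Answer: {b@B2, b@B6, c@B1, d@B5, e@B3}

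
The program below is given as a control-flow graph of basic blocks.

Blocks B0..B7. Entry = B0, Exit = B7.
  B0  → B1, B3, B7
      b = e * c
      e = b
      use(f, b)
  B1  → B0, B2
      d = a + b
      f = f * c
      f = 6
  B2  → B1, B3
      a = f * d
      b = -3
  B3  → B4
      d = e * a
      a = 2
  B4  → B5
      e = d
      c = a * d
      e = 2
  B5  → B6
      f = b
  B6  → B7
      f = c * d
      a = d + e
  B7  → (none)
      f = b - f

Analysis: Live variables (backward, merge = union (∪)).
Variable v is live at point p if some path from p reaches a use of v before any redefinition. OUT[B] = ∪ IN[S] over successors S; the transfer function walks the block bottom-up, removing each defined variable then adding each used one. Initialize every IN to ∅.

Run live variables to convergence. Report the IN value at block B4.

Per-block solution:
  B0:   IN={a, c, e, f}   OUT={a, b, c, e, f}
  B1:   IN={a, b, c, e, f}   OUT={a, c, d, e, f}
  B2:   IN={c, d, e, f}   OUT={a, b, c, e, f}
  B3:   IN={a, b, e}   OUT={a, b, d}
  B4:   IN={a, b, d}   OUT={b, c, d, e}
  B5:   IN={b, c, d, e}   OUT={b, c, d, e}
  B6:   IN={b, c, d, e}   OUT={b, f}
  B7:   IN={b, f}   OUT={}

Merge at B4: OUT[B4] = IN[B5] = {b, c, d, e}
Applying B4's transfer function to that OUT value gives IN[B4] (row B4 above).

Answer: {a, b, d}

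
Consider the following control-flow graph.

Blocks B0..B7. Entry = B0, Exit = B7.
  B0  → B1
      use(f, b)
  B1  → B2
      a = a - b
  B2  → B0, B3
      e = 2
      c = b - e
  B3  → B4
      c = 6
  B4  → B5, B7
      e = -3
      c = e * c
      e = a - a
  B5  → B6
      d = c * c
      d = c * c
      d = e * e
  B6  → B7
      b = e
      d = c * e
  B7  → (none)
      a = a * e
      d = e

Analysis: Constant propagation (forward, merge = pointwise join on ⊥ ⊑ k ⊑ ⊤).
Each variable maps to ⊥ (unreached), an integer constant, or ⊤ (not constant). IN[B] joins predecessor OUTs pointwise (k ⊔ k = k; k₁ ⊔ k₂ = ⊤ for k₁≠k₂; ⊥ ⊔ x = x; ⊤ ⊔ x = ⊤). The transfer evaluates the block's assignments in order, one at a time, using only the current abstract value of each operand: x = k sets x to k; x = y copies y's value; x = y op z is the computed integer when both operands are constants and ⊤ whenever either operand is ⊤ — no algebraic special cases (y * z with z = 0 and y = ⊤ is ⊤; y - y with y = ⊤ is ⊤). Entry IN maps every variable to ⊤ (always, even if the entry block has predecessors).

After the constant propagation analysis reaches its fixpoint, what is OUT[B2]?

Per-block solution:
  B0: | IN=(all ⊤) | OUT=(all ⊤)
  B1: | IN=(all ⊤) | OUT=(all ⊤)
  B2: | IN=(all ⊤) | OUT={e:2; rest ⊤}
  B3: | IN={e:2; rest ⊤} | OUT={c:6, e:2; rest ⊤}
  B4: | IN={c:6, e:2; rest ⊤} | OUT={c:-18; rest ⊤}
  B5: | IN={c:-18; rest ⊤} | OUT={c:-18; rest ⊤}
  B6: | IN={c:-18; rest ⊤} | OUT={c:-18; rest ⊤}
  B7: | IN={c:-18; rest ⊤} | OUT={c:-18; rest ⊤}

Merge at B2: IN[B2] = OUT[B1] = {a: ⊤, b: ⊤, c: ⊤, d: ⊤, e: ⊤, f: ⊤}
Applying B2's transfer function to that IN value gives OUT[B2] (row B2 above).

Answer: {a: ⊤, b: ⊤, c: ⊤, d: ⊤, e: 2, f: ⊤}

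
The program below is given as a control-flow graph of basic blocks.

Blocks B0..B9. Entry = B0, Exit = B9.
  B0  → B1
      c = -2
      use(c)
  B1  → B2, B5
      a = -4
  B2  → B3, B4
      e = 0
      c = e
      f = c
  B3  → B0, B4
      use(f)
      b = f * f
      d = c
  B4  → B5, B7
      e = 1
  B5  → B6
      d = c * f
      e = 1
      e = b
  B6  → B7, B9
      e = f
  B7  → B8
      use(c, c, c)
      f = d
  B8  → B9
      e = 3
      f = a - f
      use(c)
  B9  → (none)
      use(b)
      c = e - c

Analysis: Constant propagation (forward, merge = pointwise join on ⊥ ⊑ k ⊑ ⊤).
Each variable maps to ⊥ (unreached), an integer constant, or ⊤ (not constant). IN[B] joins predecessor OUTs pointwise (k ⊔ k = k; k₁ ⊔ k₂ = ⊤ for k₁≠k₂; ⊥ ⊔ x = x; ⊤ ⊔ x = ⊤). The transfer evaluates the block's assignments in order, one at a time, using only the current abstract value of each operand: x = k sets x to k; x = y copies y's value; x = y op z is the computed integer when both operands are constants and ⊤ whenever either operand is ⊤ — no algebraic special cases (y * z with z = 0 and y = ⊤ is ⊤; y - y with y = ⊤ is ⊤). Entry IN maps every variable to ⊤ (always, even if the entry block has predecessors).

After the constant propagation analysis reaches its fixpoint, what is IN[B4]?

Answer: {a: -4, b: ⊤, c: 0, d: ⊤, e: 0, f: 0}

Trace:
Fixpoint table:
  B0: | IN=(all ⊤) | OUT={c:-2; rest ⊤}
  B1: | IN={c:-2; rest ⊤} | OUT={a:-4, c:-2; rest ⊤}
  B2: | IN={a:-4, c:-2; rest ⊤} | OUT={a:-4, c:0, e:0, f:0; rest ⊤}
  B3: | IN={a:-4, c:0, e:0, f:0; rest ⊤} | OUT={a:-4, b:0, c:0, d:0, e:0, f:0; rest ⊤}
  B4: | IN={a:-4, c:0, e:0, f:0; rest ⊤} | OUT={a:-4, c:0, e:1, f:0; rest ⊤}
  B5: | IN={a:-4; rest ⊤} | OUT={a:-4; rest ⊤}
  B6: | IN={a:-4; rest ⊤} | OUT={a:-4; rest ⊤}
  B7: | IN={a:-4; rest ⊤} | OUT={a:-4; rest ⊤}
  B8: | IN={a:-4; rest ⊤} | OUT={a:-4, e:3; rest ⊤}
  B9: | IN={a:-4; rest ⊤} | OUT={a:-4; rest ⊤}

Merge at B4: IN[B4] = OUT[B2] ⊔ OUT[B3] = {a: -4, b: ⊤, c: 0, d: ⊤, e: 0, f: 0}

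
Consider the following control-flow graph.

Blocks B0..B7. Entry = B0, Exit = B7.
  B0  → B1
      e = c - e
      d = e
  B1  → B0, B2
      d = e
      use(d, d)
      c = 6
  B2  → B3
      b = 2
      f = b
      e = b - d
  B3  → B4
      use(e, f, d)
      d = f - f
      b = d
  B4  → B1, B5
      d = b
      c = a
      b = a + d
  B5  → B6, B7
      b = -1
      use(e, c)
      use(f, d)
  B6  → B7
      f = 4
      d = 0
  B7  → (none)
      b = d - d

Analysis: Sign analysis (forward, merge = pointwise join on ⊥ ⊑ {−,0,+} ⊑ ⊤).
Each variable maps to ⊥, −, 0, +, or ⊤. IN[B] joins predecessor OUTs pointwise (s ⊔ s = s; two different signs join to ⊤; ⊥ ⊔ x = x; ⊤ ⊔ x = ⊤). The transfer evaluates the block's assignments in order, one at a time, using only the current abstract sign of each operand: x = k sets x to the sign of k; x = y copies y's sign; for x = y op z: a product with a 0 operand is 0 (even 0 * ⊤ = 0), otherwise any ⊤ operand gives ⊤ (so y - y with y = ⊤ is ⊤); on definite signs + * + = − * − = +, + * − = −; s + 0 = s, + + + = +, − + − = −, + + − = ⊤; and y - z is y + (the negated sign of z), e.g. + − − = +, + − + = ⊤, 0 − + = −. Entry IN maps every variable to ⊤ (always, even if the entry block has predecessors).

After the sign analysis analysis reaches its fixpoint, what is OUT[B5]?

Per-block solution:
  B0: | IN=(all ⊤) | OUT=(all ⊤)
  B1: | IN=(all ⊤) | OUT={c:+; rest ⊤}
  B2: | IN={c:+; rest ⊤} | OUT={b:+, c:+, f:+; rest ⊤}
  B3: | IN={b:+, c:+, f:+; rest ⊤} | OUT={c:+, f:+; rest ⊤}
  B4: | IN={c:+, f:+; rest ⊤} | OUT={f:+; rest ⊤}
  B5: | IN={f:+; rest ⊤} | OUT={b:-, f:+; rest ⊤}
  B6: | IN={b:-, f:+; rest ⊤} | OUT={b:-, d:0, f:+; rest ⊤}
  B7: | IN={b:-, f:+; rest ⊤} | OUT={f:+; rest ⊤}

Merge at B5: IN[B5] = OUT[B4] = {a: ⊤, b: ⊤, c: ⊤, d: ⊤, e: ⊤, f: +}
Applying B5's transfer function to that IN value gives OUT[B5] (row B5 above).

Answer: {a: ⊤, b: -, c: ⊤, d: ⊤, e: ⊤, f: +}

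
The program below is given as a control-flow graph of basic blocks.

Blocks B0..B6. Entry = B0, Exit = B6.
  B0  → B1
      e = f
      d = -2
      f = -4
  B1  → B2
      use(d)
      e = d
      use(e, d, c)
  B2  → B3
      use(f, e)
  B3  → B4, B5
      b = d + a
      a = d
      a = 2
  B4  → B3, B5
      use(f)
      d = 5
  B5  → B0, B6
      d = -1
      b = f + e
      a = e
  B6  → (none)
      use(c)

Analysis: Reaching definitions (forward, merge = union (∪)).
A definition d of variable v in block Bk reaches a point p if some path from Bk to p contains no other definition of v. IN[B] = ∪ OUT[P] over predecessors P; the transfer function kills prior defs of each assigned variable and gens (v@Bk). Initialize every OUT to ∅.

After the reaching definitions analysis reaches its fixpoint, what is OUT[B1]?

Converged values:
  B0:  IN={a@B5, b@B5, d@B5, e@B1, f@B0}  OUT={a@B5, b@B5, d@B0, e@B0, f@B0}
  B1:  IN={a@B5, b@B5, d@B0, e@B0, f@B0}  OUT={a@B5, b@B5, d@B0, e@B1, f@B0}
  B2:  IN={a@B5, b@B5, d@B0, e@B1, f@B0}  OUT={a@B5, b@B5, d@B0, e@B1, f@B0}
  B3:  IN={a@B3, a@B5, b@B3, b@B5, d@B0, d@B4, e@B1, f@B0}  OUT={a@B3, b@B3, d@B0, d@B4, e@B1, f@B0}
  B4:  IN={a@B3, b@B3, d@B0, d@B4, e@B1, f@B0}  OUT={a@B3, b@B3, d@B4, e@B1, f@B0}
  B5:  IN={a@B3, b@B3, d@B0, d@B4, e@B1, f@B0}  OUT={a@B5, b@B5, d@B5, e@B1, f@B0}
  B6:  IN={a@B5, b@B5, d@B5, e@B1, f@B0}  OUT={a@B5, b@B5, d@B5, e@B1, f@B0}

Merge at B1: IN[B1] = OUT[B0] = {a@B5, b@B5, d@B0, e@B0, f@B0}
Applying B1's transfer function to that IN value gives OUT[B1] (row B1 above).

Answer: {a@B5, b@B5, d@B0, e@B1, f@B0}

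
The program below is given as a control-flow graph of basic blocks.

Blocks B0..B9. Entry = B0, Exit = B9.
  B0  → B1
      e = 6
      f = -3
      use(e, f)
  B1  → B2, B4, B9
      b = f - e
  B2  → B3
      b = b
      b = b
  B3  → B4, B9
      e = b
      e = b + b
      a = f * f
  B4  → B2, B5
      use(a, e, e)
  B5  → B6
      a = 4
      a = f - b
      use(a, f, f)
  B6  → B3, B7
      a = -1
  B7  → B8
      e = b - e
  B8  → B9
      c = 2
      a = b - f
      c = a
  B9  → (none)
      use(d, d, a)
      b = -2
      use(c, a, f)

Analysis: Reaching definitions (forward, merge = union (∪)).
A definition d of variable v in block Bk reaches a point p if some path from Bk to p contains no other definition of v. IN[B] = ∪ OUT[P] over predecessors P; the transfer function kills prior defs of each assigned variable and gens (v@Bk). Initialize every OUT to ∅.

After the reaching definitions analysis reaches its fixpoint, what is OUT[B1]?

Answer: {b@B1, e@B0, f@B0}

Derivation:
Per-block solution:
  B0: | IN={} | OUT={e@B0, f@B0}
  B1: | IN={e@B0, f@B0} | OUT={b@B1, e@B0, f@B0}
  B2: | IN={a@B3, b@B1, b@B2, e@B0, e@B3, f@B0} | OUT={a@B3, b@B2, e@B0, e@B3, f@B0}
  B3: | IN={a@B3, a@B6, b@B1, b@B2, e@B0, e@B3, f@B0} | OUT={a@B3, b@B1, b@B2, e@B3, f@B0}
  B4: | IN={a@B3, b@B1, b@B2, e@B0, e@B3, f@B0} | OUT={a@B3, b@B1, b@B2, e@B0, e@B3, f@B0}
  B5: | IN={a@B3, b@B1, b@B2, e@B0, e@B3, f@B0} | OUT={a@B5, b@B1, b@B2, e@B0, e@B3, f@B0}
  B6: | IN={a@B5, b@B1, b@B2, e@B0, e@B3, f@B0} | OUT={a@B6, b@B1, b@B2, e@B0, e@B3, f@B0}
  B7: | IN={a@B6, b@B1, b@B2, e@B0, e@B3, f@B0} | OUT={a@B6, b@B1, b@B2, e@B7, f@B0}
  B8: | IN={a@B6, b@B1, b@B2, e@B7, f@B0} | OUT={a@B8, b@B1, b@B2, c@B8, e@B7, f@B0}
  B9: | IN={a@B3, a@B8, b@B1, b@B2, c@B8, e@B0, e@B3, e@B7, f@B0} | OUT={a@B3, a@B8, b@B9, c@B8, e@B0, e@B3, e@B7, f@B0}

Merge at B1: IN[B1] = OUT[B0] = {e@B0, f@B0}
Applying B1's transfer function to that IN value gives OUT[B1] (row B1 above).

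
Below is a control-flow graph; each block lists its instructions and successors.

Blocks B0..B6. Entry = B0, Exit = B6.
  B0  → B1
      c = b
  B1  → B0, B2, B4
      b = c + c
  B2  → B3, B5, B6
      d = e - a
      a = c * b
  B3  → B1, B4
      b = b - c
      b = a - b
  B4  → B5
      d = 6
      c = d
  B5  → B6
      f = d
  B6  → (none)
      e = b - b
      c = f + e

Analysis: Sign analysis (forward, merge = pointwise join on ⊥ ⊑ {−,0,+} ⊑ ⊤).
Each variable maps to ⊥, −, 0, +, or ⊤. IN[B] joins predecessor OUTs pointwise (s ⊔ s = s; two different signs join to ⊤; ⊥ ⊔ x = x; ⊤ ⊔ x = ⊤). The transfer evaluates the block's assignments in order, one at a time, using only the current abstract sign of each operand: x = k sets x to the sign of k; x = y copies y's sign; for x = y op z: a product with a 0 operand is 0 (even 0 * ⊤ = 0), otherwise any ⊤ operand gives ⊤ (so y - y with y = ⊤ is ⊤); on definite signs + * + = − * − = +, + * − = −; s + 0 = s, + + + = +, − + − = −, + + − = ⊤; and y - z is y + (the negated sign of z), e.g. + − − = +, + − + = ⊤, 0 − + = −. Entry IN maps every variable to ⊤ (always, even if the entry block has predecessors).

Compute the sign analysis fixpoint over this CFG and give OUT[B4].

Answer: {a: ⊤, b: ⊤, c: +, d: +, e: ⊤, f: ⊤}

Working:
Converged values:
  B0:  IN=(all ⊤)  OUT=(all ⊤)
  B1:  IN=(all ⊤)  OUT=(all ⊤)
  B2:  IN=(all ⊤)  OUT=(all ⊤)
  B3:  IN=(all ⊤)  OUT=(all ⊤)
  B4:  IN=(all ⊤)  OUT={c:+, d:+; rest ⊤}
  B5:  IN=(all ⊤)  OUT=(all ⊤)
  B6:  IN=(all ⊤)  OUT=(all ⊤)

Merge at B4: IN[B4] = OUT[B1] ⊔ OUT[B3] = {a: ⊤, b: ⊤, c: ⊤, d: ⊤, e: ⊤, f: ⊤}
Applying B4's transfer function to that IN value gives OUT[B4] (row B4 above).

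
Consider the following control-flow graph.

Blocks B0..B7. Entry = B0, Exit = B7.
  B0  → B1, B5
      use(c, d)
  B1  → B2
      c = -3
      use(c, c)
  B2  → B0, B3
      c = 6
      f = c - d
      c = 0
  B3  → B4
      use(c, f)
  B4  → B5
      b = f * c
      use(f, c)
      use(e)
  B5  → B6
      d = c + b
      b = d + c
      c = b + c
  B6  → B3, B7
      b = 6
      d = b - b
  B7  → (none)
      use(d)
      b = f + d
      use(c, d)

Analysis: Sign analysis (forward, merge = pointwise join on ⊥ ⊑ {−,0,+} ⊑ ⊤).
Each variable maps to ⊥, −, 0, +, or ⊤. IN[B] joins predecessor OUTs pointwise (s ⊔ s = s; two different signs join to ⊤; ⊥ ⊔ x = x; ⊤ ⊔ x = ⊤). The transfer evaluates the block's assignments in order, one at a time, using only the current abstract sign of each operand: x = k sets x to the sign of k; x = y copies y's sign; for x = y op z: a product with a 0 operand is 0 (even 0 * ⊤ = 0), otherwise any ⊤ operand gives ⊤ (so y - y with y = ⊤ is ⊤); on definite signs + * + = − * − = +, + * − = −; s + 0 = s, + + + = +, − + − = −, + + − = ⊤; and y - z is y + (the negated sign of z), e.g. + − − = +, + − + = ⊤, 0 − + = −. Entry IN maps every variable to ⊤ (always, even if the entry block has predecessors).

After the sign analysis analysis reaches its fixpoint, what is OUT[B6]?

Answer: {a: ⊤, b: +, c: ⊤, d: ⊤, e: ⊤, f: ⊤}

Derivation:
Converged values:
  B0: | IN=(all ⊤) | OUT=(all ⊤)
  B1: | IN=(all ⊤) | OUT={c:-; rest ⊤}
  B2: | IN={c:-; rest ⊤} | OUT={c:0; rest ⊤}
  B3: | IN=(all ⊤) | OUT=(all ⊤)
  B4: | IN=(all ⊤) | OUT=(all ⊤)
  B5: | IN=(all ⊤) | OUT=(all ⊤)
  B6: | IN=(all ⊤) | OUT={b:+; rest ⊤}
  B7: | IN={b:+; rest ⊤} | OUT=(all ⊤)

Merge at B6: IN[B6] = OUT[B5] = {a: ⊤, b: ⊤, c: ⊤, d: ⊤, e: ⊤, f: ⊤}
Applying B6's transfer function to that IN value gives OUT[B6] (row B6 above).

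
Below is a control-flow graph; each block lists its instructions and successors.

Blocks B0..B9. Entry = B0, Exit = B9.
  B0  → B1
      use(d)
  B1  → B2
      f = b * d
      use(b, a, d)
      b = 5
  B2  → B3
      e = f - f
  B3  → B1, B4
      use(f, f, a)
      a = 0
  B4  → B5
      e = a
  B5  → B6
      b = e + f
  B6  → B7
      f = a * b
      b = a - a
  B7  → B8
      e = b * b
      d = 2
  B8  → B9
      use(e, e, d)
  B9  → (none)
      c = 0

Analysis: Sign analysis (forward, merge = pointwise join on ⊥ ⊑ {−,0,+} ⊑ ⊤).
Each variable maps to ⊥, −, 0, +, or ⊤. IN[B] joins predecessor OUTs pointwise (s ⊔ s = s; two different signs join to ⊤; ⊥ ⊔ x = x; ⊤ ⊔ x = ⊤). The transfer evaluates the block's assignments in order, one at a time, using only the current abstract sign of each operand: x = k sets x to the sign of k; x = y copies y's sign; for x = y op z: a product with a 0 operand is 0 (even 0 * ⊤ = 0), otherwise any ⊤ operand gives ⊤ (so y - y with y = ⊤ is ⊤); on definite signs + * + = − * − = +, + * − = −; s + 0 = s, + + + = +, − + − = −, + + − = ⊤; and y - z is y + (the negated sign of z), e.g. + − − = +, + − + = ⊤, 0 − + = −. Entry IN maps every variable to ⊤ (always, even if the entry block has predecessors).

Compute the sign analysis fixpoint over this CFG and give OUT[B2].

Answer: {a: ⊤, b: +, c: ⊤, d: ⊤, e: ⊤, f: ⊤}

Trace:
Converged values:
  B0:  IN=(all ⊤)  OUT=(all ⊤)
  B1:  IN=(all ⊤)  OUT={b:+; rest ⊤}
  B2:  IN={b:+; rest ⊤}  OUT={b:+; rest ⊤}
  B3:  IN={b:+; rest ⊤}  OUT={a:0, b:+; rest ⊤}
  B4:  IN={a:0, b:+; rest ⊤}  OUT={a:0, b:+, e:0; rest ⊤}
  B5:  IN={a:0, b:+, e:0; rest ⊤}  OUT={a:0, e:0; rest ⊤}
  B6:  IN={a:0, e:0; rest ⊤}  OUT={a:0, b:0, e:0, f:0; rest ⊤}
  B7:  IN={a:0, b:0, e:0, f:0; rest ⊤}  OUT={a:0, b:0, d:+, e:0, f:0; rest ⊤}
  B8:  IN={a:0, b:0, d:+, e:0, f:0; rest ⊤}  OUT={a:0, b:0, d:+, e:0, f:0; rest ⊤}
  B9:  IN={a:0, b:0, d:+, e:0, f:0; rest ⊤}  OUT={a:0, b:0, c:0, d:+, e:0, f:0; rest ⊤}

Merge at B2: IN[B2] = OUT[B1] = {a: ⊤, b: +, c: ⊤, d: ⊤, e: ⊤, f: ⊤}
Applying B2's transfer function to that IN value gives OUT[B2] (row B2 above).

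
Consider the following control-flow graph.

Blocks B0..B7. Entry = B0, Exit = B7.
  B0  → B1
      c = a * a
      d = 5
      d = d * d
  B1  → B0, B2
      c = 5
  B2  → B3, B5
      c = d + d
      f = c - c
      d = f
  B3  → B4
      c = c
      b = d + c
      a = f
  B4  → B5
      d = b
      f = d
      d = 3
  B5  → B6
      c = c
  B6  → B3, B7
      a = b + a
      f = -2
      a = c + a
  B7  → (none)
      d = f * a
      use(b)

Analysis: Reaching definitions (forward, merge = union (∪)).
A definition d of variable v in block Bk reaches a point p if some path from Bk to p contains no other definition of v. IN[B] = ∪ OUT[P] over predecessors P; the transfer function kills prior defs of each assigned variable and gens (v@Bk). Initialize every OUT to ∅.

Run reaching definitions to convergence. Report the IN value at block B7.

Answer: {a@B6, b@B3, c@B5, d@B2, d@B4, f@B6}

Trace:
Converged values:
  B0:  IN={c@B1, d@B0}  OUT={c@B0, d@B0}
  B1:  IN={c@B0, d@B0}  OUT={c@B1, d@B0}
  B2:  IN={c@B1, d@B0}  OUT={c@B2, d@B2, f@B2}
  B3:  IN={a@B6, b@B3, c@B2, c@B5, d@B2, d@B4, f@B2, f@B6}  OUT={a@B3, b@B3, c@B3, d@B2, d@B4, f@B2, f@B6}
  B4:  IN={a@B3, b@B3, c@B3, d@B2, d@B4, f@B2, f@B6}  OUT={a@B3, b@B3, c@B3, d@B4, f@B4}
  B5:  IN={a@B3, b@B3, c@B2, c@B3, d@B2, d@B4, f@B2, f@B4}  OUT={a@B3, b@B3, c@B5, d@B2, d@B4, f@B2, f@B4}
  B6:  IN={a@B3, b@B3, c@B5, d@B2, d@B4, f@B2, f@B4}  OUT={a@B6, b@B3, c@B5, d@B2, d@B4, f@B6}
  B7:  IN={a@B6, b@B3, c@B5, d@B2, d@B4, f@B6}  OUT={a@B6, b@B3, c@B5, d@B7, f@B6}

Merge at B7: IN[B7] = OUT[B6] = {a@B6, b@B3, c@B5, d@B2, d@B4, f@B6}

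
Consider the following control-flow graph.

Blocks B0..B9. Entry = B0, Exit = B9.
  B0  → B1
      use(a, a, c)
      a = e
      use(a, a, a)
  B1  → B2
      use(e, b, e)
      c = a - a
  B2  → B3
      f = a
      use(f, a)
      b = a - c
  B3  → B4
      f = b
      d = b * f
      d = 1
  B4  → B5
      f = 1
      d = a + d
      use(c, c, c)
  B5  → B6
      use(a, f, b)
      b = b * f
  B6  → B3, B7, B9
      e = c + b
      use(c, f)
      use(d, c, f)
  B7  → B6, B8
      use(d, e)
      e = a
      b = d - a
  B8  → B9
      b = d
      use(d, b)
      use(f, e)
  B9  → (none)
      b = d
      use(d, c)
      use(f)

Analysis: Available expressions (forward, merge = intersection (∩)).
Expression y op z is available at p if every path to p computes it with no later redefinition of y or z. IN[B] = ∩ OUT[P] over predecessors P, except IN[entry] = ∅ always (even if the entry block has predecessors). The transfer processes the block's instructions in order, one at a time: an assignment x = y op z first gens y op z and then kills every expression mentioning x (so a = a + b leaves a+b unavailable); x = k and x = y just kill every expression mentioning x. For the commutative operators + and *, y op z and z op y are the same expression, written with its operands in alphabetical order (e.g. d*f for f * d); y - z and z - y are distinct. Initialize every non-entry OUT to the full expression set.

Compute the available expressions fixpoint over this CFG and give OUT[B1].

Per-block solution:
  B0: | IN={} | OUT={}
  B1: | IN={} | OUT={a-a}
  B2: | IN={a-a} | OUT={a-a, a-c}
  B3: | IN={a-a, a-c} | OUT={a-a, a-c, b*f}
  B4: | IN={a-a, a-c, b*f} | OUT={a-a, a-c}
  B5: | IN={a-a, a-c} | OUT={a-a, a-c}
  B6: | IN={a-a, a-c} | OUT={a-a, a-c, b+c}
  B7: | IN={a-a, a-c, b+c} | OUT={a-a, a-c, d-a}
  B8: | IN={a-a, a-c, d-a} | OUT={a-a, a-c, d-a}
  B9: | IN={a-a, a-c} | OUT={a-a, a-c}

Merge at B1: IN[B1] = OUT[B0] = {}
Applying B1's transfer function to that IN value gives OUT[B1] (row B1 above).

Answer: {a-a}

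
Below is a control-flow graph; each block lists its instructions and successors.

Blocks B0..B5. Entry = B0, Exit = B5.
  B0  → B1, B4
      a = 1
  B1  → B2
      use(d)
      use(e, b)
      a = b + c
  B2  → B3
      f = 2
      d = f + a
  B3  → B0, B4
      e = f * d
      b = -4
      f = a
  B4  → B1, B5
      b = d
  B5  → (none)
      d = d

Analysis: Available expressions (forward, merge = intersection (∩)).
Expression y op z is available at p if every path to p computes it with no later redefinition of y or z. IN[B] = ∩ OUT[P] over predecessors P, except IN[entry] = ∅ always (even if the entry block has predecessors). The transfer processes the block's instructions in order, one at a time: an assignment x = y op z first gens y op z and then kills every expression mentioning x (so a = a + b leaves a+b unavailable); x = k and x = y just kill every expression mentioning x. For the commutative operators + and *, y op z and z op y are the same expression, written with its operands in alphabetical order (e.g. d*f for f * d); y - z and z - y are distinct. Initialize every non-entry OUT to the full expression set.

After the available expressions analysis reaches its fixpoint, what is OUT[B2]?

Answer: {a+f, b+c}

Derivation:
Fixpoint table:
  B0:   IN={}   OUT={}
  B1:   IN={}   OUT={b+c}
  B2:   IN={b+c}   OUT={a+f, b+c}
  B3:   IN={a+f, b+c}   OUT={}
  B4:   IN={}   OUT={}
  B5:   IN={}   OUT={}

Merge at B2: IN[B2] = OUT[B1] = {b+c}
Applying B2's transfer function to that IN value gives OUT[B2] (row B2 above).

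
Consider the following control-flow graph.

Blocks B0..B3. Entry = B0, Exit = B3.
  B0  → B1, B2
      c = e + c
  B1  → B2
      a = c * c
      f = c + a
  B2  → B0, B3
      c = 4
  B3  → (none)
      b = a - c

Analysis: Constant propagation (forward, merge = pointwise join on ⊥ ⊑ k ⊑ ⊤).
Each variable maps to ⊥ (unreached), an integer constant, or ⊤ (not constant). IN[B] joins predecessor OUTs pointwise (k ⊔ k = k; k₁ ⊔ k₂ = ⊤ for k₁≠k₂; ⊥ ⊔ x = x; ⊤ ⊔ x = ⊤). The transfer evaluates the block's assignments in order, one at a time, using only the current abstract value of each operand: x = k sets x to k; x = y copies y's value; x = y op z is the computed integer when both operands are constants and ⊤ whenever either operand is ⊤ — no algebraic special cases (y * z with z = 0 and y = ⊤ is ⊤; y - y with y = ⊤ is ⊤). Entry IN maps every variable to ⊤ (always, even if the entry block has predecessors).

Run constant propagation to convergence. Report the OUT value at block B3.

Answer: {a: ⊤, b: ⊤, c: 4, d: ⊤, e: ⊤, f: ⊤}

Working:
Per-block solution:
  B0:   IN=(all ⊤)   OUT=(all ⊤)
  B1:   IN=(all ⊤)   OUT=(all ⊤)
  B2:   IN=(all ⊤)   OUT={c:4; rest ⊤}
  B3:   IN={c:4; rest ⊤}   OUT={c:4; rest ⊤}

Merge at B3: IN[B3] = OUT[B2] = {a: ⊤, b: ⊤, c: 4, d: ⊤, e: ⊤, f: ⊤}
Applying B3's transfer function to that IN value gives OUT[B3] (row B3 above).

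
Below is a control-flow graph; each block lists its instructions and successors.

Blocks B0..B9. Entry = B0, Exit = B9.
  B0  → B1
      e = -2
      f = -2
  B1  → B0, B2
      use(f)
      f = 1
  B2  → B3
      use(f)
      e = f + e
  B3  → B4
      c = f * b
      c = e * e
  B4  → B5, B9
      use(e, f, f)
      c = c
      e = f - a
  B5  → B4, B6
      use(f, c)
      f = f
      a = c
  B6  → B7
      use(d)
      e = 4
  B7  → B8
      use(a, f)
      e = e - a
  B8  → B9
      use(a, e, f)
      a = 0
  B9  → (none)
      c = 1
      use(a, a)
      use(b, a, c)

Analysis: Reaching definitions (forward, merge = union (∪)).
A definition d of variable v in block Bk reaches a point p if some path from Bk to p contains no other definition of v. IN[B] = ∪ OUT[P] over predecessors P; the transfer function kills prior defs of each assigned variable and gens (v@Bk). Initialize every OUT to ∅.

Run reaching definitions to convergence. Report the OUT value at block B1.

Per-block solution:
  B0:  IN={e@B0, f@B1}  OUT={e@B0, f@B0}
  B1:  IN={e@B0, f@B0}  OUT={e@B0, f@B1}
  B2:  IN={e@B0, f@B1}  OUT={e@B2, f@B1}
  B3:  IN={e@B2, f@B1}  OUT={c@B3, e@B2, f@B1}
  B4:  IN={a@B5, c@B3, c@B4, e@B2, e@B4, f@B1, f@B5}  OUT={a@B5, c@B4, e@B4, f@B1, f@B5}
  B5:  IN={a@B5, c@B4, e@B4, f@B1, f@B5}  OUT={a@B5, c@B4, e@B4, f@B5}
  B6:  IN={a@B5, c@B4, e@B4, f@B5}  OUT={a@B5, c@B4, e@B6, f@B5}
  B7:  IN={a@B5, c@B4, e@B6, f@B5}  OUT={a@B5, c@B4, e@B7, f@B5}
  B8:  IN={a@B5, c@B4, e@B7, f@B5}  OUT={a@B8, c@B4, e@B7, f@B5}
  B9:  IN={a@B5, a@B8, c@B4, e@B4, e@B7, f@B1, f@B5}  OUT={a@B5, a@B8, c@B9, e@B4, e@B7, f@B1, f@B5}

Merge at B1: IN[B1] = OUT[B0] = {e@B0, f@B0}
Applying B1's transfer function to that IN value gives OUT[B1] (row B1 above).

Answer: {e@B0, f@B1}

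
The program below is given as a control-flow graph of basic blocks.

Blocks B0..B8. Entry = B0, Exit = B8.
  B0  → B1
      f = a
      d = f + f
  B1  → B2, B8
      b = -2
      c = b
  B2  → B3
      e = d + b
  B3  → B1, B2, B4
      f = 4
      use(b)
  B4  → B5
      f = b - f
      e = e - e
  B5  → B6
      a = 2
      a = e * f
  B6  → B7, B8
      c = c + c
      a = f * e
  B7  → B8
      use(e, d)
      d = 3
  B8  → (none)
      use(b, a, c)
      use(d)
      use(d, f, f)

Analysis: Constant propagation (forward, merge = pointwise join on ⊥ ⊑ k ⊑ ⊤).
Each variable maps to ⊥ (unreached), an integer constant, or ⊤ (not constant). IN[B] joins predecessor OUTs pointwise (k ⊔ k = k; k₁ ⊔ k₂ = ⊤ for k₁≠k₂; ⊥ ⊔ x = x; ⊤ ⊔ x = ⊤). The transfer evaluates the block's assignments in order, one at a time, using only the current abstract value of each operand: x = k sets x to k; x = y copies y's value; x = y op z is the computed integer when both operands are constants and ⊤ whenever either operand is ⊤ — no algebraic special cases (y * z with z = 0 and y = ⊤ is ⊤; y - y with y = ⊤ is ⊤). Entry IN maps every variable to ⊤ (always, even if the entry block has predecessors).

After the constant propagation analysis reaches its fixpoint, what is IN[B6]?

Converged values:
  B0: | IN=(all ⊤) | OUT=(all ⊤)
  B1: | IN=(all ⊤) | OUT={b:-2, c:-2; rest ⊤}
  B2: | IN={b:-2, c:-2; rest ⊤} | OUT={b:-2, c:-2; rest ⊤}
  B3: | IN={b:-2, c:-2; rest ⊤} | OUT={b:-2, c:-2, f:4; rest ⊤}
  B4: | IN={b:-2, c:-2, f:4; rest ⊤} | OUT={b:-2, c:-2, f:-6; rest ⊤}
  B5: | IN={b:-2, c:-2, f:-6; rest ⊤} | OUT={b:-2, c:-2, f:-6; rest ⊤}
  B6: | IN={b:-2, c:-2, f:-6; rest ⊤} | OUT={b:-2, c:-4, f:-6; rest ⊤}
  B7: | IN={b:-2, c:-4, f:-6; rest ⊤} | OUT={b:-2, c:-4, d:3, f:-6; rest ⊤}
  B8: | IN={b:-2; rest ⊤} | OUT={b:-2; rest ⊤}

Merge at B6: IN[B6] = OUT[B5] = {a: ⊤, b: -2, c: -2, d: ⊤, e: ⊤, f: -6}

Answer: {a: ⊤, b: -2, c: -2, d: ⊤, e: ⊤, f: -6}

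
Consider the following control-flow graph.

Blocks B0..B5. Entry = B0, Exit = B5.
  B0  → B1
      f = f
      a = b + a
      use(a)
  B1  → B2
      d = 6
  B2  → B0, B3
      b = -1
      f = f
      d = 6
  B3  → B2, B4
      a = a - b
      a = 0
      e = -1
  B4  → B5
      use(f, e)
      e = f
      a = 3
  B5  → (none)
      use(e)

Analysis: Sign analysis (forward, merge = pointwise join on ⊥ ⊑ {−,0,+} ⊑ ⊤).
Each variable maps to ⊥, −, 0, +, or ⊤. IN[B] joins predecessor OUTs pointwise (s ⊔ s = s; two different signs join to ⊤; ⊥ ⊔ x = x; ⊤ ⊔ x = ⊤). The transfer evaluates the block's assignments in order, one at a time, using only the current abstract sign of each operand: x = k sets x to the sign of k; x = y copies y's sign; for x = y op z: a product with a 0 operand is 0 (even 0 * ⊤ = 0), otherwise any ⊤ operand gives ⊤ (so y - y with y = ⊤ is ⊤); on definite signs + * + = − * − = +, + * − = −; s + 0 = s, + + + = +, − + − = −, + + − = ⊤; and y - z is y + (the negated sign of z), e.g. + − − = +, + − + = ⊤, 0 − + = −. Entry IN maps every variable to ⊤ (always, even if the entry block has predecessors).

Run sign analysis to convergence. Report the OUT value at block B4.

Answer: {a: +, b: -, c: ⊤, d: +, e: ⊤, f: ⊤}

Trace:
Per-block solution:
  B0:   IN=(all ⊤)   OUT=(all ⊤)
  B1:   IN=(all ⊤)   OUT={d:+; rest ⊤}
  B2:   IN={d:+; rest ⊤}   OUT={b:-, d:+; rest ⊤}
  B3:   IN={b:-, d:+; rest ⊤}   OUT={a:0, b:-, d:+, e:-; rest ⊤}
  B4:   IN={a:0, b:-, d:+, e:-; rest ⊤}   OUT={a:+, b:-, d:+; rest ⊤}
  B5:   IN={a:+, b:-, d:+; rest ⊤}   OUT={a:+, b:-, d:+; rest ⊤}

Merge at B4: IN[B4] = OUT[B3] = {a: 0, b: -, c: ⊤, d: +, e: -, f: ⊤}
Applying B4's transfer function to that IN value gives OUT[B4] (row B4 above).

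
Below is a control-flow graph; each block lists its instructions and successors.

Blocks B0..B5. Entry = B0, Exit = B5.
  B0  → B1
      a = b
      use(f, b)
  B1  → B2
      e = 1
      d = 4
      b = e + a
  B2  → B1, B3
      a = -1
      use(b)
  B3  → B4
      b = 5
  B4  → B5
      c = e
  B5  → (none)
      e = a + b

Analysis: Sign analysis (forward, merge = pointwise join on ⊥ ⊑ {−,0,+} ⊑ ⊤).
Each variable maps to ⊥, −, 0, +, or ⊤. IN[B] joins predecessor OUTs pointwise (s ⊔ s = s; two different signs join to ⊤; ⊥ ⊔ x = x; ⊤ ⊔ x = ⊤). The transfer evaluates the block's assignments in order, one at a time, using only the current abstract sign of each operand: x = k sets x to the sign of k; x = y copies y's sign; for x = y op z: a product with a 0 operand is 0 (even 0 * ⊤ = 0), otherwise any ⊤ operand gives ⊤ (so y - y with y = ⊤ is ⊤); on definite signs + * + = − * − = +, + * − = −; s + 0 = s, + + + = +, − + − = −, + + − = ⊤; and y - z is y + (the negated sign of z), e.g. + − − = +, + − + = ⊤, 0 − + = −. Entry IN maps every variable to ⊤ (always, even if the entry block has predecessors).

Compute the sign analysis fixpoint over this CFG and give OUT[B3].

Fixpoint table:
  B0:   IN=(all ⊤)   OUT=(all ⊤)
  B1:   IN=(all ⊤)   OUT={d:+, e:+; rest ⊤}
  B2:   IN={d:+, e:+; rest ⊤}   OUT={a:-, d:+, e:+; rest ⊤}
  B3:   IN={a:-, d:+, e:+; rest ⊤}   OUT={a:-, b:+, d:+, e:+; rest ⊤}
  B4:   IN={a:-, b:+, d:+, e:+; rest ⊤}   OUT={a:-, b:+, c:+, d:+, e:+; rest ⊤}
  B5:   IN={a:-, b:+, c:+, d:+, e:+; rest ⊤}   OUT={a:-, b:+, c:+, d:+; rest ⊤}

Merge at B3: IN[B3] = OUT[B2] = {a: -, b: ⊤, c: ⊤, d: +, e: +, f: ⊤}
Applying B3's transfer function to that IN value gives OUT[B3] (row B3 above).

Answer: {a: -, b: +, c: ⊤, d: +, e: +, f: ⊤}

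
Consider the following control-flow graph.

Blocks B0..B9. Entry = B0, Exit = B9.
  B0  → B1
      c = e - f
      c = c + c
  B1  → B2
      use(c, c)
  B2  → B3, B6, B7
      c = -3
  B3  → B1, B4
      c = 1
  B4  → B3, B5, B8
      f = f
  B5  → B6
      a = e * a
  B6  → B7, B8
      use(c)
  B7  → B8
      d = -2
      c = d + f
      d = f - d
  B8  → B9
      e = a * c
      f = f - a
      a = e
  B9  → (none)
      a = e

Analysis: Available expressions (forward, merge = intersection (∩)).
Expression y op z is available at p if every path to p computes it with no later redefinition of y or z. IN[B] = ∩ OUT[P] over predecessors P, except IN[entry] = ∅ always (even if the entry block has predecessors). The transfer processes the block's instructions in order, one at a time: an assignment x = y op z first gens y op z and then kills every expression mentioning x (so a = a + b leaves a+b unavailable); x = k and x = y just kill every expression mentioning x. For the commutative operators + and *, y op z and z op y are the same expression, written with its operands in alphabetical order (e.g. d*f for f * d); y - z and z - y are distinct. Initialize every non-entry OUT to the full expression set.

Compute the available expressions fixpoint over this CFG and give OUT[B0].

Converged values:
  B0: | IN={} | OUT={e-f}
  B1: | IN={} | OUT={}
  B2: | IN={} | OUT={}
  B3: | IN={} | OUT={}
  B4: | IN={} | OUT={}
  B5: | IN={} | OUT={}
  B6: | IN={} | OUT={}
  B7: | IN={} | OUT={}
  B8: | IN={} | OUT={}
  B9: | IN={} | OUT={}

B0 is the boundary node: IN[B0] = {}
Applying B0's transfer function to that IN value gives OUT[B0] (row B0 above).

Answer: {e-f}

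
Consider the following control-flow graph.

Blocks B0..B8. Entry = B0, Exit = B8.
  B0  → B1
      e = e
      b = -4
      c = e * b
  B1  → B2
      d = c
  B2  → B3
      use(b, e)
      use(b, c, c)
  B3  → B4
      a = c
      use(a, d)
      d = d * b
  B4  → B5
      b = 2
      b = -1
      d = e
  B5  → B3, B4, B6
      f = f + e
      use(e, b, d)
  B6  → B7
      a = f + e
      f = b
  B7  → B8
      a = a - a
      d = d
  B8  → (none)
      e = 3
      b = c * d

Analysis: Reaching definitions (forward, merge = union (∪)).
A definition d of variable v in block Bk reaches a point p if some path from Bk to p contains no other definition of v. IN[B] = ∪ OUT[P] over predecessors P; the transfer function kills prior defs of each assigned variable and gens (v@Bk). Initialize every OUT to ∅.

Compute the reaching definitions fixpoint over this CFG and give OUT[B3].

Answer: {a@B3, b@B0, b@B4, c@B0, d@B3, e@B0, f@B5}

Derivation:
Fixpoint table:
  B0: | IN={} | OUT={b@B0, c@B0, e@B0}
  B1: | IN={b@B0, c@B0, e@B0} | OUT={b@B0, c@B0, d@B1, e@B0}
  B2: | IN={b@B0, c@B0, d@B1, e@B0} | OUT={b@B0, c@B0, d@B1, e@B0}
  B3: | IN={a@B3, b@B0, b@B4, c@B0, d@B1, d@B4, e@B0, f@B5} | OUT={a@B3, b@B0, b@B4, c@B0, d@B3, e@B0, f@B5}
  B4: | IN={a@B3, b@B0, b@B4, c@B0, d@B3, d@B4, e@B0, f@B5} | OUT={a@B3, b@B4, c@B0, d@B4, e@B0, f@B5}
  B5: | IN={a@B3, b@B4, c@B0, d@B4, e@B0, f@B5} | OUT={a@B3, b@B4, c@B0, d@B4, e@B0, f@B5}
  B6: | IN={a@B3, b@B4, c@B0, d@B4, e@B0, f@B5} | OUT={a@B6, b@B4, c@B0, d@B4, e@B0, f@B6}
  B7: | IN={a@B6, b@B4, c@B0, d@B4, e@B0, f@B6} | OUT={a@B7, b@B4, c@B0, d@B7, e@B0, f@B6}
  B8: | IN={a@B7, b@B4, c@B0, d@B7, e@B0, f@B6} | OUT={a@B7, b@B8, c@B0, d@B7, e@B8, f@B6}

Merge at B3: IN[B3] = OUT[B2] ⊔ OUT[B5] = {a@B3, b@B0, b@B4, c@B0, d@B1, d@B4, e@B0, f@B5}
Applying B3's transfer function to that IN value gives OUT[B3] (row B3 above).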